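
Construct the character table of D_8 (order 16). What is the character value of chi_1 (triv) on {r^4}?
Conjugacy classes: {e} of size 1, {r^4} of size 1, {r^1, r^7} of size 2, {r^2, r^6} of size 2, {r^3, r^5} of size 2, {s, sr^2, ...} of size 4, {sr, sr^3, ...} of size 4.
Character table:
  irrep \ class              {e} (size 1)  {r^4} (size 1)  {r^1, r^7} (size 2)  {r^2, r^6} (size 2)  {r^3, r^5} (size 2)  {s, sr^2, ...} (size 4)  {sr, sr^3, ...} (size 4)
  chi_1 (triv)               1             1               1                    1                    1                    1                        1                       
  chi_2 (sign: r->1, s->-1)  1             1               1                    1                    1                    -1                       -1                      
  chi_3 (r->-1, s->1)        1             1               -1                   1                    -1                   1                        -1                      
  chi_4 (r->-1, s->-1)       1             1               -1                   1                    -1                   -1                       1                       
  chi_5 (2d, j=1)            2             -2              sqrt(2)              0                    -sqrt(2)             0                        0                       
  chi_6 (2d, j=2)            2             2               0                    -2                   0                    0                        0                       
  chi_7 (2d, j=3)            2             -2              -sqrt(2)             0                    sqrt(2)              0                        0                       

Spot check: chi_1 (triv) on {r^4} = 1.

Details: D_8 has order 2*8 = 16 with 7 conjugacy classes, hence 7 irreducibles. Sum of squared dims 1 + 1 + 1 + 1 + 4 + 4 + 4 = 16 = |G|. Linear characters come from the abelianisation; the 2-dimensional irreps have character r^k -> 2*cos(2*pi*j*k/8), reflections -> 0.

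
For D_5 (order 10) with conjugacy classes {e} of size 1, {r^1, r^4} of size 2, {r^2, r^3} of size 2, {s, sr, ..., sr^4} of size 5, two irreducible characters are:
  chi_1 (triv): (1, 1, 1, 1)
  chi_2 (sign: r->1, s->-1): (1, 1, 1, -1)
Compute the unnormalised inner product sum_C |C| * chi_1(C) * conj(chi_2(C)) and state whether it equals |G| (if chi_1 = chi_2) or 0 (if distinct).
Sum = 0; so <chi_1, chi_2> = 0 (distinct irreducibles are orthogonal).

Why: Compute term by term over conjugacy classes (|C| * chi_1(C) * conj(chi_2(C))):
  1*(1)*conj(1) + 2*(1)*conj(1) + 2*(1)*conj(1) + 5*(1)*conj(-1)
  = (1) + (2) + (2) + (-5)
  = 0.
Dividing by |G| = 10 gives 0/10 = 0, matching the row-orthogonality relation <chi_1, chi_2> = [chi_1 = chi_2].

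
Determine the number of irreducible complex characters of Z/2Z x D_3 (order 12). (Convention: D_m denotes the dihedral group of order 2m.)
6

Working: The number of irreducible complex representations of a finite group equals its number of conjugacy classes. For a direct product, #classes(G x H) = #classes(G) * #classes(H). Z/2Z has 2 classes (abelian), D_3 has 3 classes, so 2 * 3 = 6, so Z/2Z x D_3 (order 12) has exactly 6 irreducible complex representations.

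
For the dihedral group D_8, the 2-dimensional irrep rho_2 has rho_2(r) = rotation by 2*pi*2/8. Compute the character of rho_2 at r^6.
chi_{rho_2}(r^6) = 2*cos(2*pi*2*6/8) = -2

Argument: rho_2(r^6) is rotation by angle 2*pi*2*6/8, whose trace is 2*cos(2*pi*2*6/8) = -2.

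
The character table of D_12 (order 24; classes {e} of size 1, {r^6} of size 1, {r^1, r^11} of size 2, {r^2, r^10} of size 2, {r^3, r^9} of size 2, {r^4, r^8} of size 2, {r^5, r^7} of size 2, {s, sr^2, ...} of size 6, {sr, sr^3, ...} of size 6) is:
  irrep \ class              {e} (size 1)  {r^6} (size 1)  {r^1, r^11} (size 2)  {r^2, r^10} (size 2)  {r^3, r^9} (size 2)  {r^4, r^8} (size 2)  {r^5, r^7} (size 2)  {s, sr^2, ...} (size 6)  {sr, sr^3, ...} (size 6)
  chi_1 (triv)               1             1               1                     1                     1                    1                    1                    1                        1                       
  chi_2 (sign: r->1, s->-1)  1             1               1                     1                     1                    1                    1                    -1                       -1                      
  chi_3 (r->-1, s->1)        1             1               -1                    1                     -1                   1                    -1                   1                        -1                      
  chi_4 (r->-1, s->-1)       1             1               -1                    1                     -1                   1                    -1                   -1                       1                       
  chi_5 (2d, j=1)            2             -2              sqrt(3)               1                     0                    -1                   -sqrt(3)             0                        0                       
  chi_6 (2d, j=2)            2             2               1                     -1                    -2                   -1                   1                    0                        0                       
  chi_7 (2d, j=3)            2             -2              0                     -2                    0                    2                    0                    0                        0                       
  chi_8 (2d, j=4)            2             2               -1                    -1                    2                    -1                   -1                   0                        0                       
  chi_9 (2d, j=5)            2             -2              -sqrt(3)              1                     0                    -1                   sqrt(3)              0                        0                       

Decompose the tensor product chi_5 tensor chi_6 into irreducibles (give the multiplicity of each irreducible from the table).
chi_5 tensor chi_6 = chi_5 + chi_7 (all other irreducibles have multiplicity 0).

Proof sketch: The character of a tensor product is the pointwise product (chi_5 * chi_6)(C) = chi_5(C) * chi_6(C):
  {e}: (2)*(2), {r^6}: (-2)*(2), {r^1, r^11}: (sqrt(3))*(1), {r^2, r^10}: (1)*(-1), {r^3, r^9}: (0)*(-2), {r^4, r^8}: (-1)*(-1), {r^5, r^7}: (-sqrt(3))*(1), {s, sr^2, ...}: (0)*(0), {sr, sr^3, ...}: (0)*(0)
so (chi_5 * chi_6) takes values
  {e} -> 4, {r^6} -> -4, {r^1, r^11} -> sqrt(3), {r^2, r^10} -> -1, {r^3, r^9} -> 0, {r^4, r^8} -> 1, {r^5, r^7} -> -sqrt(3), {s, sr^2, ...} -> 0, {sr, sr^3, ...} -> 0.
Now take the inner product of this character with each irreducible chi from the table, <chi_5*chi_6, chi> = (1/24) sum_C |C| (chi_5*chi_6)(C) conj(chi(C)):
  <chi_5*chi_6, chi_1> = (1/24)[1*(4)*conj(1) + 1*(-4)*conj(1) + 2*(sqrt(3))*conj(1) + 2*(-1)*conj(1) + 2*(0)*conj(1) + 2*(1)*conj(1) + 2*(-sqrt(3))*conj(1) + 6*(0)*conj(1) + 6*(0)*conj(1)]
      = (1/24)[(4) + (-4) + (2*sqrt(3)) + (-2) + (0) + (2) + (-2*sqrt(3)) + (0) + (0)] = 0/24 = 0
  <chi_5*chi_6, chi_2> = (1/24)[1*(4)*conj(1) + 1*(-4)*conj(1) + 2*(sqrt(3))*conj(1) + 2*(-1)*conj(1) + 2*(0)*conj(1) + 2*(1)*conj(1) + 2*(-sqrt(3))*conj(1) + 6*(0)*conj(-1) + 6*(0)*conj(-1)]
      = (1/24)[(4) + (-4) + (2*sqrt(3)) + (-2) + (0) + (2) + (-2*sqrt(3)) + (0) + (0)] = 0/24 = 0
  <chi_5*chi_6, chi_3> = (1/24)[1*(4)*conj(1) + 1*(-4)*conj(1) + 2*(sqrt(3))*conj(-1) + 2*(-1)*conj(1) + 2*(0)*conj(-1) + 2*(1)*conj(1) + 2*(-sqrt(3))*conj(-1) + 6*(0)*conj(1) + 6*(0)*conj(-1)]
      = (1/24)[(4) + (-4) + (-2*sqrt(3)) + (-2) + (0) + (2) + (2*sqrt(3)) + (0) + (0)] = 0/24 = 0
  <chi_5*chi_6, chi_4> = (1/24)[1*(4)*conj(1) + 1*(-4)*conj(1) + 2*(sqrt(3))*conj(-1) + 2*(-1)*conj(1) + 2*(0)*conj(-1) + 2*(1)*conj(1) + 2*(-sqrt(3))*conj(-1) + 6*(0)*conj(-1) + 6*(0)*conj(1)]
      = (1/24)[(4) + (-4) + (-2*sqrt(3)) + (-2) + (0) + (2) + (2*sqrt(3)) + (0) + (0)] = 0/24 = 0
  <chi_5*chi_6, chi_5> = (1/24)[1*(4)*conj(2) + 1*(-4)*conj(-2) + 2*(sqrt(3))*conj(sqrt(3)) + 2*(-1)*conj(1) + 2*(0)*conj(0) + 2*(1)*conj(-1) + 2*(-sqrt(3))*conj(-sqrt(3)) + 6*(0)*conj(0) + 6*(0)*conj(0)]
      = (1/24)[(8) + (8) + (6) + (-2) + (0) + (-2) + (6) + (0) + (0)] = 24/24 = 1
  <chi_5*chi_6, chi_6> = (1/24)[1*(4)*conj(2) + 1*(-4)*conj(2) + 2*(sqrt(3))*conj(1) + 2*(-1)*conj(-1) + 2*(0)*conj(-2) + 2*(1)*conj(-1) + 2*(-sqrt(3))*conj(1) + 6*(0)*conj(0) + 6*(0)*conj(0)]
      = (1/24)[(8) + (-8) + (2*sqrt(3)) + (2) + (0) + (-2) + (-2*sqrt(3)) + (0) + (0)] = 0/24 = 0
  <chi_5*chi_6, chi_7> = (1/24)[1*(4)*conj(2) + 1*(-4)*conj(-2) + 2*(sqrt(3))*conj(0) + 2*(-1)*conj(-2) + 2*(0)*conj(0) + 2*(1)*conj(2) + 2*(-sqrt(3))*conj(0) + 6*(0)*conj(0) + 6*(0)*conj(0)]
      = (1/24)[(8) + (8) + (0) + (4) + (0) + (4) + (0) + (0) + (0)] = 24/24 = 1
  <chi_5*chi_6, chi_8> = (1/24)[1*(4)*conj(2) + 1*(-4)*conj(2) + 2*(sqrt(3))*conj(-1) + 2*(-1)*conj(-1) + 2*(0)*conj(2) + 2*(1)*conj(-1) + 2*(-sqrt(3))*conj(-1) + 6*(0)*conj(0) + 6*(0)*conj(0)]
      = (1/24)[(8) + (-8) + (-2*sqrt(3)) + (2) + (0) + (-2) + (2*sqrt(3)) + (0) + (0)] = 0/24 = 0
  <chi_5*chi_6, chi_9> = (1/24)[1*(4)*conj(2) + 1*(-4)*conj(-2) + 2*(sqrt(3))*conj(-sqrt(3)) + 2*(-1)*conj(1) + 2*(0)*conj(0) + 2*(1)*conj(-1) + 2*(-sqrt(3))*conj(sqrt(3)) + 6*(0)*conj(0) + 6*(0)*conj(0)]
      = (1/24)[(8) + (8) + (-6) + (-2) + (0) + (-2) + (-6) + (0) + (0)] = 0/24 = 0
Hence the multiplicities are chi_5: 1, chi_7: 1. Dimension check: dim(chi_5)*dim(chi_6) = 2*2 = 4 and sum (mult * dim) = 1*2 + 1*2 = 4.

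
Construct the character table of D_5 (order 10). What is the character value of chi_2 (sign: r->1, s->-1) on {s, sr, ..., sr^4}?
Conjugacy classes: {e} of size 1, {r^1, r^4} of size 2, {r^2, r^3} of size 2, {s, sr, ..., sr^4} of size 5.
Character table:
  irrep \ class              {e} (size 1)  {r^1, r^4} (size 2)  {r^2, r^3} (size 2)  {s, sr, ..., sr^4} (size 5)
  chi_1 (triv)               1             1                    1                    1                          
  chi_2 (sign: r->1, s->-1)  1             1                    1                    -1                         
  chi_3 (2d, j=1)            2             -1/2 + sqrt(5)/2     -sqrt(5)/2 - 1/2     0                          
  chi_4 (2d, j=2)            2             -sqrt(5)/2 - 1/2     -1/2 + sqrt(5)/2     0                          

Spot check: chi_2 (sign: r->1, s->-1) on {s, sr, ..., sr^4} = -1.

Reasoning: D_5 has order 2*5 = 10 with 4 conjugacy classes, hence 4 irreducibles. Sum of squared dims 1 + 1 + 4 + 4 = 10 = |G|. Linear characters come from the abelianisation; the 2-dimensional irreps have character r^k -> 2*cos(2*pi*j*k/5), reflections -> 0.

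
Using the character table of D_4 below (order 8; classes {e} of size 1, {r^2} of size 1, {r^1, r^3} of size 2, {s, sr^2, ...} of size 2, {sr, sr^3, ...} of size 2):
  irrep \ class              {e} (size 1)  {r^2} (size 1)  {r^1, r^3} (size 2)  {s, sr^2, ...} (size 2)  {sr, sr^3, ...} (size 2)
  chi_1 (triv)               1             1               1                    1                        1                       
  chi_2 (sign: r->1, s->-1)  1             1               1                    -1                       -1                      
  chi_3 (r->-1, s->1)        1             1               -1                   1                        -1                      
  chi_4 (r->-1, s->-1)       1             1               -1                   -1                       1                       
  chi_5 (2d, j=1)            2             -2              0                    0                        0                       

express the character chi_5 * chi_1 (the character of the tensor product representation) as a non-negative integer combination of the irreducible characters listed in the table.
chi_5 tensor chi_1 = chi_5 (all other irreducibles have multiplicity 0).

Explanation: The character of a tensor product is the pointwise product (chi_5 * chi_1)(C) = chi_5(C) * chi_1(C):
  {e}: (2)*(1), {r^2}: (-2)*(1), {r^1, r^3}: (0)*(1), {s, sr^2, ...}: (0)*(1), {sr, sr^3, ...}: (0)*(1)
so (chi_5 * chi_1) takes values
  {e} -> 2, {r^2} -> -2, {r^1, r^3} -> 0, {s, sr^2, ...} -> 0, {sr, sr^3, ...} -> 0.
Now take the inner product of this character with each irreducible chi from the table, <chi_5*chi_1, chi> = (1/8) sum_C |C| (chi_5*chi_1)(C) conj(chi(C)):
  <chi_5*chi_1, chi_1> = (1/8)[1*(2)*conj(1) + 1*(-2)*conj(1) + 2*(0)*conj(1) + 2*(0)*conj(1) + 2*(0)*conj(1)]
      = (1/8)[(2) + (-2) + (0) + (0) + (0)] = 0/8 = 0
  <chi_5*chi_1, chi_2> = (1/8)[1*(2)*conj(1) + 1*(-2)*conj(1) + 2*(0)*conj(1) + 2*(0)*conj(-1) + 2*(0)*conj(-1)]
      = (1/8)[(2) + (-2) + (0) + (0) + (0)] = 0/8 = 0
  <chi_5*chi_1, chi_3> = (1/8)[1*(2)*conj(1) + 1*(-2)*conj(1) + 2*(0)*conj(-1) + 2*(0)*conj(1) + 2*(0)*conj(-1)]
      = (1/8)[(2) + (-2) + (0) + (0) + (0)] = 0/8 = 0
  <chi_5*chi_1, chi_4> = (1/8)[1*(2)*conj(1) + 1*(-2)*conj(1) + 2*(0)*conj(-1) + 2*(0)*conj(-1) + 2*(0)*conj(1)]
      = (1/8)[(2) + (-2) + (0) + (0) + (0)] = 0/8 = 0
  <chi_5*chi_1, chi_5> = (1/8)[1*(2)*conj(2) + 1*(-2)*conj(-2) + 2*(0)*conj(0) + 2*(0)*conj(0) + 2*(0)*conj(0)]
      = (1/8)[(4) + (4) + (0) + (0) + (0)] = 8/8 = 1
Hence the multiplicities are chi_5: 1. Dimension check: dim(chi_5)*dim(chi_1) = 2*1 = 2 and sum (mult * dim) = 1*2 = 2.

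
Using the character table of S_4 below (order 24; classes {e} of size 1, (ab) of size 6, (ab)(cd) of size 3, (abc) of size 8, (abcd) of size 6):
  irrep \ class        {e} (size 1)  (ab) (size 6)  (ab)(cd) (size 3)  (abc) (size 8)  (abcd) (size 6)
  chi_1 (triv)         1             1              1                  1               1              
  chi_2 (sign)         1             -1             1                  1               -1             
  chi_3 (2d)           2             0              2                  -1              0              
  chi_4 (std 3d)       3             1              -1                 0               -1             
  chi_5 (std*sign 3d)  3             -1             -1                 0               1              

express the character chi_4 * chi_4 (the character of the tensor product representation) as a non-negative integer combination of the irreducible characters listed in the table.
chi_4 tensor chi_4 = chi_1 + chi_3 + chi_4 + chi_5 (all other irreducibles have multiplicity 0).

Proof sketch: The character of a tensor product is the pointwise product (chi_4 * chi_4)(C) = chi_4(C) * chi_4(C):
  {e}: (3)*(3), (ab): (1)*(1), (ab)(cd): (-1)*(-1), (abc): (0)*(0), (abcd): (-1)*(-1)
so (chi_4 * chi_4) takes values
  {e} -> 9, (ab) -> 1, (ab)(cd) -> 1, (abc) -> 0, (abcd) -> 1.
Now take the inner product of this character with each irreducible chi from the table, <chi_4*chi_4, chi> = (1/24) sum_C |C| (chi_4*chi_4)(C) conj(chi(C)):
  <chi_4*chi_4, chi_1> = (1/24)[1*(9)*conj(1) + 6*(1)*conj(1) + 3*(1)*conj(1) + 8*(0)*conj(1) + 6*(1)*conj(1)]
      = (1/24)[(9) + (6) + (3) + (0) + (6)] = 24/24 = 1
  <chi_4*chi_4, chi_2> = (1/24)[1*(9)*conj(1) + 6*(1)*conj(-1) + 3*(1)*conj(1) + 8*(0)*conj(1) + 6*(1)*conj(-1)]
      = (1/24)[(9) + (-6) + (3) + (0) + (-6)] = 0/24 = 0
  <chi_4*chi_4, chi_3> = (1/24)[1*(9)*conj(2) + 6*(1)*conj(0) + 3*(1)*conj(2) + 8*(0)*conj(-1) + 6*(1)*conj(0)]
      = (1/24)[(18) + (0) + (6) + (0) + (0)] = 24/24 = 1
  <chi_4*chi_4, chi_4> = (1/24)[1*(9)*conj(3) + 6*(1)*conj(1) + 3*(1)*conj(-1) + 8*(0)*conj(0) + 6*(1)*conj(-1)]
      = (1/24)[(27) + (6) + (-3) + (0) + (-6)] = 24/24 = 1
  <chi_4*chi_4, chi_5> = (1/24)[1*(9)*conj(3) + 6*(1)*conj(-1) + 3*(1)*conj(-1) + 8*(0)*conj(0) + 6*(1)*conj(1)]
      = (1/24)[(27) + (-6) + (-3) + (0) + (6)] = 24/24 = 1
Hence the multiplicities are chi_1: 1, chi_3: 1, chi_4: 1, chi_5: 1. Dimension check: dim(chi_4)*dim(chi_4) = 3*3 = 9 and sum (mult * dim) = 1*1 + 1*2 + 1*3 + 1*3 = 9.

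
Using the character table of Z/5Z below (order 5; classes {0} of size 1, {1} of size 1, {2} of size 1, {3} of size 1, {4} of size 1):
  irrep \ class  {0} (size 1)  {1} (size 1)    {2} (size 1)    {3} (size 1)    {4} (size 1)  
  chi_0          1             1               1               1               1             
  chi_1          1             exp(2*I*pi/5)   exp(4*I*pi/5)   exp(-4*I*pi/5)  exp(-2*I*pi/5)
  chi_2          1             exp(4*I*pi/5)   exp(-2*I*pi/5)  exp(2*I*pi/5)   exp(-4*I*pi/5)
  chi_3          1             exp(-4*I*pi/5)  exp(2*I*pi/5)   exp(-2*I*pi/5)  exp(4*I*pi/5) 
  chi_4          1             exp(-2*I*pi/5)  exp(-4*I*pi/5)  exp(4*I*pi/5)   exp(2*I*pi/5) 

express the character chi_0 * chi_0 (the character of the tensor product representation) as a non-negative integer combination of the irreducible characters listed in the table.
chi_0 tensor chi_0 = chi_0 (all other irreducibles have multiplicity 0).

Reasoning: The character of a tensor product is the pointwise product (chi_0 * chi_0)(C) = chi_0(C) * chi_0(C):
  {0}: (1)*(1), {1}: (1)*(1), {2}: (1)*(1), {3}: (1)*(1), {4}: (1)*(1)
so (chi_0 * chi_0) takes values
  {0} -> 1, {1} -> 1, {2} -> 1, {3} -> 1, {4} -> 1.
Now take the inner product of this character with each irreducible chi from the table, <chi_0*chi_0, chi> = (1/5) sum_C |C| (chi_0*chi_0)(C) conj(chi(C)):
  <chi_0*chi_0, chi_0> = (1/5)[1*(1)*conj(1) + 1*(1)*conj(1) + 1*(1)*conj(1) + 1*(1)*conj(1) + 1*(1)*conj(1)]
      = (1/5)[(1) + (1) + (1) + (1) + (1)] = 5/5 = 1
  <chi_0*chi_0, chi_1> = (1/5)[1*(1)*conj(1) + 1*(1)*conj(exp(2*I*pi/5)) + 1*(1)*conj(exp(4*I*pi/5)) + 1*(1)*conj(exp(-4*I*pi/5)) + 1*(1)*conj(exp(-2*I*pi/5))]
      = (1/5)[(1) + (exp(-2*I*pi/5)) + (exp(-4*I*pi/5)) + (exp(4*I*pi/5)) + (exp(2*I*pi/5))] = 0/5 = 0
  <chi_0*chi_0, chi_2> = (1/5)[1*(1)*conj(1) + 1*(1)*conj(exp(4*I*pi/5)) + 1*(1)*conj(exp(-2*I*pi/5)) + 1*(1)*conj(exp(2*I*pi/5)) + 1*(1)*conj(exp(-4*I*pi/5))]
      = (1/5)[(1) + (exp(-4*I*pi/5)) + (exp(2*I*pi/5)) + (exp(-2*I*pi/5)) + (exp(4*I*pi/5))] = 0/5 = 0
  <chi_0*chi_0, chi_3> = (1/5)[1*(1)*conj(1) + 1*(1)*conj(exp(-4*I*pi/5)) + 1*(1)*conj(exp(2*I*pi/5)) + 1*(1)*conj(exp(-2*I*pi/5)) + 1*(1)*conj(exp(4*I*pi/5))]
      = (1/5)[(1) + (exp(4*I*pi/5)) + (exp(-2*I*pi/5)) + (exp(2*I*pi/5)) + (exp(-4*I*pi/5))] = 0/5 = 0
  <chi_0*chi_0, chi_4> = (1/5)[1*(1)*conj(1) + 1*(1)*conj(exp(-2*I*pi/5)) + 1*(1)*conj(exp(-4*I*pi/5)) + 1*(1)*conj(exp(4*I*pi/5)) + 1*(1)*conj(exp(2*I*pi/5))]
      = (1/5)[(1) + (exp(2*I*pi/5)) + (exp(4*I*pi/5)) + (exp(-4*I*pi/5)) + (exp(-2*I*pi/5))] = 0/5 = 0
(Exp terms are combined using exp(i*s)*conj(exp(i*t)) = exp(i*(s-t)), and sums of them are collapsed using the identity that for every m > 1 the m distinct m-th roots of unity sum to 0, e.g. 1 + exp(2*I*pi/3) + exp(-2*I*pi/3) = 0.)
Hence the multiplicities are chi_0: 1. Dimension check: dim(chi_0)*dim(chi_0) = 1*1 = 1 and sum (mult * dim) = 1*1 = 1.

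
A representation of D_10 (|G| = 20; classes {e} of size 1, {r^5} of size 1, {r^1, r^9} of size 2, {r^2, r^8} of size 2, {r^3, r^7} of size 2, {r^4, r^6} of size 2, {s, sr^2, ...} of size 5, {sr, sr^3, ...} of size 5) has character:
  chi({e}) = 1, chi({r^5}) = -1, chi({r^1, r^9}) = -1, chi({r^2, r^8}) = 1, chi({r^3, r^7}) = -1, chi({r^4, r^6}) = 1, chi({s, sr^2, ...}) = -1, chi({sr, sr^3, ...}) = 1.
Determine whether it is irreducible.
Irreducible: <chi, chi> = 1.

Explanation: <chi, chi> = (1/|G|) sum_C |C| * |chi(C)|^2 = (1/20)[1*|1|^2 + 1*|-1|^2 + 2*|-1|^2 + 2*|1|^2 + 2*|-1|^2 + 2*|1|^2 + 5*|-1|^2 + 5*|1|^2]
  = (1/20)[(1) + (1) + (2) + (2) + (2) + (2) + (5) + (5)] = 20/20 = 1.
A character is irreducible iff <chi, chi> = 1, so this representation is irreducible.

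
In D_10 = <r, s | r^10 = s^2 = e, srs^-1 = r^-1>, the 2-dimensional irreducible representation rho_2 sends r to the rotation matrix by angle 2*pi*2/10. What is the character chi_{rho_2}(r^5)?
chi_{rho_2}(r^5) = 2*cos(2*pi*2*5/10) = 2

Why: rho_2(r^5) is rotation by angle 2*pi*2*5/10, whose trace is 2*cos(2*pi*2*5/10) = 2.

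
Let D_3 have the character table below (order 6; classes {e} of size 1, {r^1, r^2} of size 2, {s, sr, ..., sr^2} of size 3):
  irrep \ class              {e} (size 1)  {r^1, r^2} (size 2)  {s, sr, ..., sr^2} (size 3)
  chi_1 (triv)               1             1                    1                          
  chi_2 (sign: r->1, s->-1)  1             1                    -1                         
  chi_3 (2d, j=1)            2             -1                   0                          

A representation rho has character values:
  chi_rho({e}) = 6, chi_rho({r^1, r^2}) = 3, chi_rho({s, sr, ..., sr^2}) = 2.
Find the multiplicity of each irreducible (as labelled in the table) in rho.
Multiplicities: chi_1: 3, chi_2: 1, chi_3: 1.

Use <chi_rho, chi> = (1/|G|) sum_C |C| * chi_rho(C) * conj(chi(C)) with |G| = 6 for each irreducible chi in the table:
  <chi_rho, chi_1> = (1/6)[1*(6)*conj(1) + 2*(3)*conj(1) + 3*(2)*conj(1)]
      = (1/6)[(6) + (6) + (6)] = 18/6 = 3
  <chi_rho, chi_2> = (1/6)[1*(6)*conj(1) + 2*(3)*conj(1) + 3*(2)*conj(-1)]
      = (1/6)[(6) + (6) + (-6)] = 6/6 = 1
  <chi_rho, chi_3> = (1/6)[1*(6)*conj(2) + 2*(3)*conj(-1) + 3*(2)*conj(0)]
      = (1/6)[(12) + (-6) + (0)] = 6/6 = 1
Dimension check: dim(rho) = sum (mult * dim) = 3*1 + 1*1 + 1*2 = 6 = chi_rho(e) = 6.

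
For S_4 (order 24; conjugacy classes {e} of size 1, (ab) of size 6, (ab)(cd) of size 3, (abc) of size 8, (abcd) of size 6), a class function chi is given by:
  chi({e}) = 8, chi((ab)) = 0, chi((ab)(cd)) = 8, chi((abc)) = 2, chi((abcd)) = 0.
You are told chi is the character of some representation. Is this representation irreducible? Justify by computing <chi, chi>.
Not irreducible (reducible): <chi, chi> = 12 > 1.

Working: <chi, chi> = (1/|G|) sum_C |C| * |chi(C)|^2 = (1/24)[1*|8|^2 + 6*|0|^2 + 3*|8|^2 + 8*|2|^2 + 6*|0|^2]
  = (1/24)[(64) + (0) + (192) + (32) + (0)] = 288/24 = 12.
A character is irreducible iff <chi, chi> = 1, so this representation is reducible.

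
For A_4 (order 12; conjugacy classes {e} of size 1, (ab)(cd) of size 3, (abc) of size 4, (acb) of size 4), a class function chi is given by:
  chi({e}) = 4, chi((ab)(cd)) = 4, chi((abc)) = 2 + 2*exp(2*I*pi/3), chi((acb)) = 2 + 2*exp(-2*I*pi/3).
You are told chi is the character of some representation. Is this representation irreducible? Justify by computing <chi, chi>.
Not irreducible (reducible): <chi, chi> = 8 > 1.

Justification: <chi, chi> = (1/|G|) sum_C |C| * |chi(C)|^2 = (1/12)[1*|4|^2 + 3*|4|^2 + 4*|2 + 2*exp(2*I*pi/3)|^2 + 4*|2 + 2*exp(-2*I*pi/3)|^2]
  = (1/12)[(16) + (48) + (16) + (16)] = 96/12 = 8.
(Exp terms are combined using exp(i*s)*conj(exp(i*t)) = exp(i*(s-t)), and sums of them are collapsed using the identity that for every m > 1 the m distinct m-th roots of unity sum to 0, e.g. 1 + exp(2*I*pi/3) + exp(-2*I*pi/3) = 0.)
A character is irreducible iff <chi, chi> = 1, so this representation is reducible.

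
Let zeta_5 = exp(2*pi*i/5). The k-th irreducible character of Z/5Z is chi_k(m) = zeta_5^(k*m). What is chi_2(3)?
chi_2(3) = zeta_5^6 = exp(2*I*pi/5)

Derivation: chi_2(3) = zeta_5^(2*3) = zeta_5^6. Since zeta_5^5 = 1, this equals zeta_5^1 = exp(2*pi*i*1/5) = exp(2*I*pi/5).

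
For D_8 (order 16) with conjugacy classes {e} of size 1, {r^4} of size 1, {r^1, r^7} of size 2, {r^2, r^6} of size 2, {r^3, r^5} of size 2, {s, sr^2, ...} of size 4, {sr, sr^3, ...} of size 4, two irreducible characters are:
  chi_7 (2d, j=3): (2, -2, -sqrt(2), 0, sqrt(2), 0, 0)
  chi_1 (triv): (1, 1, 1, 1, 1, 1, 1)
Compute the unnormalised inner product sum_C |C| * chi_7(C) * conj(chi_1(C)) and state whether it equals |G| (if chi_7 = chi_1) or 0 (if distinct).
Sum = 0; so <chi_7, chi_1> = 0 (distinct irreducibles are orthogonal).

Justification: Compute term by term over conjugacy classes (|C| * chi_7(C) * conj(chi_1(C))):
  1*(2)*conj(1) + 1*(-2)*conj(1) + 2*(-sqrt(2))*conj(1) + 2*(0)*conj(1) + 2*(sqrt(2))*conj(1) + 4*(0)*conj(1) + 4*(0)*conj(1)
  = (2) + (-2) + (-2*sqrt(2)) + (0) + (2*sqrt(2)) + (0) + (0)
  = 0.
Dividing by |G| = 16 gives 0/16 = 0, matching the row-orthogonality relation <chi_7, chi_1> = [chi_7 = chi_1].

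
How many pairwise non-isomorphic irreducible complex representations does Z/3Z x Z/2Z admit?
6

Reasoning: The number of irreducible complex representations of a finite group equals its number of conjugacy classes. Z/3Z x Z/2Z is abelian of order 6, so every element is its own conjugacy class: 6 classes, so Z/3Z x Z/2Z (order 6) has exactly 6 irreducible complex representations.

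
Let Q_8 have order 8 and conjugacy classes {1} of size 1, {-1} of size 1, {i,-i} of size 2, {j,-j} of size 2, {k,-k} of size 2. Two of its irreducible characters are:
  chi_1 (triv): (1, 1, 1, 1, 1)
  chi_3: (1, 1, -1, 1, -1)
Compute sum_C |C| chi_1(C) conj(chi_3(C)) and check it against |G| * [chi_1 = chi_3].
Sum = 0; so <chi_1, chi_3> = 0 (distinct irreducibles are orthogonal).

Proof sketch: Compute term by term over conjugacy classes (|C| * chi_1(C) * conj(chi_3(C))):
  1*(1)*conj(1) + 1*(1)*conj(1) + 2*(1)*conj(-1) + 2*(1)*conj(1) + 2*(1)*conj(-1)
  = (1) + (1) + (-2) + (2) + (-2)
  = 0.
Dividing by |G| = 8 gives 0/8 = 0, matching the row-orthogonality relation <chi_1, chi_3> = [chi_1 = chi_3].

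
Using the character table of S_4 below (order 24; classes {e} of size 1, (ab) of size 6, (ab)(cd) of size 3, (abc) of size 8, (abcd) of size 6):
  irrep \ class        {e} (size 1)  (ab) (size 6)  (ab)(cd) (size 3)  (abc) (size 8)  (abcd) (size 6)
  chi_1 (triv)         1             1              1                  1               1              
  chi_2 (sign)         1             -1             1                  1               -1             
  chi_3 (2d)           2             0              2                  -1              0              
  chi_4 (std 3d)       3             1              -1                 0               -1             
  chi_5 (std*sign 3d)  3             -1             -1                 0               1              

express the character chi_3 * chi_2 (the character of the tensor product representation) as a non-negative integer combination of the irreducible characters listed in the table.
chi_3 tensor chi_2 = chi_3 (all other irreducibles have multiplicity 0).

Proof sketch: The character of a tensor product is the pointwise product (chi_3 * chi_2)(C) = chi_3(C) * chi_2(C):
  {e}: (2)*(1), (ab): (0)*(-1), (ab)(cd): (2)*(1), (abc): (-1)*(1), (abcd): (0)*(-1)
so (chi_3 * chi_2) takes values
  {e} -> 2, (ab) -> 0, (ab)(cd) -> 2, (abc) -> -1, (abcd) -> 0.
Now take the inner product of this character with each irreducible chi from the table, <chi_3*chi_2, chi> = (1/24) sum_C |C| (chi_3*chi_2)(C) conj(chi(C)):
  <chi_3*chi_2, chi_1> = (1/24)[1*(2)*conj(1) + 6*(0)*conj(1) + 3*(2)*conj(1) + 8*(-1)*conj(1) + 6*(0)*conj(1)]
      = (1/24)[(2) + (0) + (6) + (-8) + (0)] = 0/24 = 0
  <chi_3*chi_2, chi_2> = (1/24)[1*(2)*conj(1) + 6*(0)*conj(-1) + 3*(2)*conj(1) + 8*(-1)*conj(1) + 6*(0)*conj(-1)]
      = (1/24)[(2) + (0) + (6) + (-8) + (0)] = 0/24 = 0
  <chi_3*chi_2, chi_3> = (1/24)[1*(2)*conj(2) + 6*(0)*conj(0) + 3*(2)*conj(2) + 8*(-1)*conj(-1) + 6*(0)*conj(0)]
      = (1/24)[(4) + (0) + (12) + (8) + (0)] = 24/24 = 1
  <chi_3*chi_2, chi_4> = (1/24)[1*(2)*conj(3) + 6*(0)*conj(1) + 3*(2)*conj(-1) + 8*(-1)*conj(0) + 6*(0)*conj(-1)]
      = (1/24)[(6) + (0) + (-6) + (0) + (0)] = 0/24 = 0
  <chi_3*chi_2, chi_5> = (1/24)[1*(2)*conj(3) + 6*(0)*conj(-1) + 3*(2)*conj(-1) + 8*(-1)*conj(0) + 6*(0)*conj(1)]
      = (1/24)[(6) + (0) + (-6) + (0) + (0)] = 0/24 = 0
Hence the multiplicities are chi_3: 1. Dimension check: dim(chi_3)*dim(chi_2) = 2*1 = 2 and sum (mult * dim) = 1*2 = 2.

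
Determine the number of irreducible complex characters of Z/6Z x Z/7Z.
42

The number of irreducible complex representations of a finite group equals its number of conjugacy classes. Z/6Z x Z/7Z is abelian of order 42, so every element is its own conjugacy class: 42 classes, so Z/6Z x Z/7Z (order 42) has exactly 42 irreducible complex representations.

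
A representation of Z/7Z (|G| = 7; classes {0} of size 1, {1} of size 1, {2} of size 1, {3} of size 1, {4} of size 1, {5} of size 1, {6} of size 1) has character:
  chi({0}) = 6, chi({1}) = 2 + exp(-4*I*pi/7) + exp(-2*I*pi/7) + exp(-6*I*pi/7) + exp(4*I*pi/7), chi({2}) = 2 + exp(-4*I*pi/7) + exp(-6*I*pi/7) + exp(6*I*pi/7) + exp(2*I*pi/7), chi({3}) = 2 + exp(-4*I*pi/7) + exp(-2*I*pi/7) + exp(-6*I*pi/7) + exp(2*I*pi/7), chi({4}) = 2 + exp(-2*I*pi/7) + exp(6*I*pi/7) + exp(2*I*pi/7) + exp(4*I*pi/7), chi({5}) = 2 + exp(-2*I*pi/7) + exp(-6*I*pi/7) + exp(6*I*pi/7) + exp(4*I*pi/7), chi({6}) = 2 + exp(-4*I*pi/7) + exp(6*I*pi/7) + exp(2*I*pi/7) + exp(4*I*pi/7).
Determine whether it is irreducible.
Not irreducible (reducible): <chi, chi> = 8 > 1.

Reasoning: <chi, chi> = (1/|G|) sum_C |C| * |chi(C)|^2 = (1/7)[1*|6|^2 + 1*|2 + exp(-4*I*pi/7) + exp(-2*I*pi/7) + exp(-6*I*pi/7) + exp(4*I*pi/7)|^2 + 1*|2 + exp(-4*I*pi/7) + exp(-6*I*pi/7) + exp(6*I*pi/7) + exp(2*I*pi/7)|^2 + 1*|2 + exp(-4*I*pi/7) + exp(-2*I*pi/7) + exp(-6*I*pi/7) + exp(2*I*pi/7)|^2 + 1*|2 + exp(-2*I*pi/7) + exp(6*I*pi/7) + exp(2*I*pi/7) + exp(4*I*pi/7)|^2 + 1*|2 + exp(-2*I*pi/7) + exp(-6*I*pi/7) + exp(6*I*pi/7) + exp(4*I*pi/7)|^2 + 1*|2 + exp(-4*I*pi/7) + exp(6*I*pi/7) + exp(2*I*pi/7) + exp(4*I*pi/7)|^2]
  = (1/7)[(36) + (8 + 6*exp(-4*I*pi/7) + 4*exp(-2*I*pi/7) + 4*exp(-6*I*pi/7) + 4*exp(6*I*pi/7) + 4*exp(2*I*pi/7) + 6*exp(4*I*pi/7)) + (8 + 4*exp(-4*I*pi/7) + 4*exp(-2*I*pi/7) + 6*exp(-6*I*pi/7) + 6*exp(6*I*pi/7) + 4*exp(2*I*pi/7) + 4*exp(4*I*pi/7)) + (8 + 6*exp(-2*I*pi/7) + 4*exp(-4*I*pi/7) + 4*exp(-6*I*pi/7) + 4*exp(6*I*pi/7) + 4*exp(4*I*pi/7) + 6*exp(2*I*pi/7)) + (8 + 6*exp(-2*I*pi/7) + 4*exp(-4*I*pi/7) + 4*exp(-6*I*pi/7) + 4*exp(6*I*pi/7) + 4*exp(4*I*pi/7) + 6*exp(2*I*pi/7)) + (8 + 4*exp(-4*I*pi/7) + 4*exp(-2*I*pi/7) + 6*exp(-6*I*pi/7) + 6*exp(6*I*pi/7) + 4*exp(2*I*pi/7) + 4*exp(4*I*pi/7)) + (8 + 6*exp(-4*I*pi/7) + 4*exp(-2*I*pi/7) + 4*exp(-6*I*pi/7) + 4*exp(6*I*pi/7) + 4*exp(2*I*pi/7) + 6*exp(4*I*pi/7))] = 56/7 = 8.
(Exp terms are combined using exp(i*s)*conj(exp(i*t)) = exp(i*(s-t)), and sums of them are collapsed using the identity that for every m > 1 the m distinct m-th roots of unity sum to 0, e.g. 1 + exp(2*I*pi/3) + exp(-2*I*pi/3) = 0.)
A character is irreducible iff <chi, chi> = 1, so this representation is reducible.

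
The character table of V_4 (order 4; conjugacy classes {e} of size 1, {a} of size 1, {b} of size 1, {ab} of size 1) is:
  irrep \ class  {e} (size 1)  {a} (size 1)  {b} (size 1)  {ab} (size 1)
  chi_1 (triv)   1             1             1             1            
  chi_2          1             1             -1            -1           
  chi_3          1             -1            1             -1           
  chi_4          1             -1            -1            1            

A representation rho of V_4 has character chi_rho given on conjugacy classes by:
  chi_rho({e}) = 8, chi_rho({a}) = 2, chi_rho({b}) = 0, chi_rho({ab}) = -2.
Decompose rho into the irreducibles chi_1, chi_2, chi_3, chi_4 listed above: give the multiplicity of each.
Multiplicities: chi_1: 2, chi_2: 3, chi_3: 2, chi_4: 1.

Details: Use <chi_rho, chi> = (1/|G|) sum_C |C| * chi_rho(C) * conj(chi(C)) with |G| = 4 for each irreducible chi in the table:
  <chi_rho, chi_1> = (1/4)[1*(8)*conj(1) + 1*(2)*conj(1) + 1*(0)*conj(1) + 1*(-2)*conj(1)]
      = (1/4)[(8) + (2) + (0) + (-2)] = 8/4 = 2
  <chi_rho, chi_2> = (1/4)[1*(8)*conj(1) + 1*(2)*conj(1) + 1*(0)*conj(-1) + 1*(-2)*conj(-1)]
      = (1/4)[(8) + (2) + (0) + (2)] = 12/4 = 3
  <chi_rho, chi_3> = (1/4)[1*(8)*conj(1) + 1*(2)*conj(-1) + 1*(0)*conj(1) + 1*(-2)*conj(-1)]
      = (1/4)[(8) + (-2) + (0) + (2)] = 8/4 = 2
  <chi_rho, chi_4> = (1/4)[1*(8)*conj(1) + 1*(2)*conj(-1) + 1*(0)*conj(-1) + 1*(-2)*conj(1)]
      = (1/4)[(8) + (-2) + (0) + (-2)] = 4/4 = 1
Dimension check: dim(rho) = sum (mult * dim) = 2*1 + 3*1 + 2*1 + 1*1 = 8 = chi_rho(e) = 8.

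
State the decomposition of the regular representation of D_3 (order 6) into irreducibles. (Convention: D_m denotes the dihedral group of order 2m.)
Each irreducible V_i of dimension d_i appears with multiplicity d_i, i.e. rho_reg = (direct sum over all irreducibles V_i) d_i V_i. The irreducible dimensions for D_3 are 1, 1, 2: 2 irreducibles of dimension 1, each with multiplicity 1; 1 irreducible of dimension 2, with multiplicity 2. Total dimension 2*1*1 + 1*2*2 = 6 = |G|.

Proof sketch: General theorem: in the regular representation of a finite group G, each irreducible appears with multiplicity equal to its dimension. Check: dim(rho_reg) = sum d_i^2 = 1 + 1 + 4 = 6 = |G|.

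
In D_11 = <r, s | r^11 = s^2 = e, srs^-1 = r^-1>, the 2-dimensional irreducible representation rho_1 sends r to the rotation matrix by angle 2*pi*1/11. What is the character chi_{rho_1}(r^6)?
chi_{rho_1}(r^6) = 2*cos(2*pi*1*6/11) = -2*cos(pi/11)

Explanation: rho_1(r^6) is rotation by angle 2*pi*1*6/11, whose trace is 2*cos(2*pi*1*6/11) = -2*cos(pi/11).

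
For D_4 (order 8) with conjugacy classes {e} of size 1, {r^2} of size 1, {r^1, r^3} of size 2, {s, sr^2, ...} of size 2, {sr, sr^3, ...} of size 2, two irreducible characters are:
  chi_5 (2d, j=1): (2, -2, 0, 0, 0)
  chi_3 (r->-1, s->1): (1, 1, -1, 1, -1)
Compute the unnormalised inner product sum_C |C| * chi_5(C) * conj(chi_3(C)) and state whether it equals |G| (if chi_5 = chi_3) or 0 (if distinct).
Sum = 0; so <chi_5, chi_3> = 0 (distinct irreducibles are orthogonal).

Justification: Compute term by term over conjugacy classes (|C| * chi_5(C) * conj(chi_3(C))):
  1*(2)*conj(1) + 1*(-2)*conj(1) + 2*(0)*conj(-1) + 2*(0)*conj(1) + 2*(0)*conj(-1)
  = (2) + (-2) + (0) + (0) + (0)
  = 0.
Dividing by |G| = 8 gives 0/8 = 0, matching the row-orthogonality relation <chi_5, chi_3> = [chi_5 = chi_3].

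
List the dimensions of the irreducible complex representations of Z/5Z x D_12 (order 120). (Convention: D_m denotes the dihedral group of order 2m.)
Dimensions: 1, 1, 1, 1, 1, 1, 1, 1, 1, 1, 1, 1, 1, 1, 1, 1, 1, 1, 1, 1, 2, 2, 2, 2, 2, 2, 2, 2, 2, 2, 2, 2, 2, 2, 2, 2, 2, 2, 2, 2, 2, 2, 2, 2, 2

Why: There are 45 irreducibles (= number of conjugacy classes). Their dimensions d_i satisfy sum d_i^2 = |G| = 120: 1 + 1 + 1 + 1 + 1 + 1 + 1 + 1 + 1 + 1 + 1 + 1 + 1 + 1 + 1 + 1 + 1 + 1 + 1 + 1 + 4 + 4 + 4 + 4 + 4 + 4 + 4 + 4 + 4 + 4 + 4 + 4 + 4 + 4 + 4 + 4 + 4 + 4 + 4 + 4 + 4 + 4 + 4 + 4 + 4 = 120. (For the product with Z/5Z: each of the 5 1-dim characters of Z/5Z tensors with each irrep of D_12, giving 5 copies of each D_12-dimension.)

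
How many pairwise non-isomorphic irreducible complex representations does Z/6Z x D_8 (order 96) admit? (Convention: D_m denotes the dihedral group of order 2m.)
42

Argument: The number of irreducible complex representations of a finite group equals its number of conjugacy classes. For a direct product, #classes(G x H) = #classes(G) * #classes(H). Z/6Z has 6 classes (abelian), D_8 has 7 classes, so 6 * 7 = 42, so Z/6Z x D_8 (order 96) has exactly 42 irreducible complex representations.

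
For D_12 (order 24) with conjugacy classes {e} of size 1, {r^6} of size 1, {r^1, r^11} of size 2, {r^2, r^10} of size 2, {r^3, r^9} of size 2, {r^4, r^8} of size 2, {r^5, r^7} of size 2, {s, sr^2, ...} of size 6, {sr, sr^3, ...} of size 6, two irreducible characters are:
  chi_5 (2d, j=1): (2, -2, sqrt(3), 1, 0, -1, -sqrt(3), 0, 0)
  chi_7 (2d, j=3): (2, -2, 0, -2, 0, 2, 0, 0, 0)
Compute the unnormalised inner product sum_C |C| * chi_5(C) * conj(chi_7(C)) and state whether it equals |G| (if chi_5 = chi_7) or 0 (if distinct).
Sum = 0; so <chi_5, chi_7> = 0 (distinct irreducibles are orthogonal).

Justification: Compute term by term over conjugacy classes (|C| * chi_5(C) * conj(chi_7(C))):
  1*(2)*conj(2) + 1*(-2)*conj(-2) + 2*(sqrt(3))*conj(0) + 2*(1)*conj(-2) + 2*(0)*conj(0) + 2*(-1)*conj(2) + 2*(-sqrt(3))*conj(0) + 6*(0)*conj(0) + 6*(0)*conj(0)
  = (4) + (4) + (0) + (-4) + (0) + (-4) + (0) + (0) + (0)
  = 0.
Dividing by |G| = 24 gives 0/24 = 0, matching the row-orthogonality relation <chi_5, chi_7> = [chi_5 = chi_7].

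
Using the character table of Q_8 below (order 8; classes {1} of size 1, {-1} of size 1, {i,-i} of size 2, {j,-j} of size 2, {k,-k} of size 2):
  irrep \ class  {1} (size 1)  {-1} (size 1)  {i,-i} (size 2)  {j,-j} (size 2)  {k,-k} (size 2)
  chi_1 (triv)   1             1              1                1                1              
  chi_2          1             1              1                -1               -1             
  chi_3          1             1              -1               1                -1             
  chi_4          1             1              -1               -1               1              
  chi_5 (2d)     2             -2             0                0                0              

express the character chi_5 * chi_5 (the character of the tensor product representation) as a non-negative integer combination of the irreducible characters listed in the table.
chi_5 tensor chi_5 = chi_1 + chi_2 + chi_3 + chi_4 (all other irreducibles have multiplicity 0).

Why: The character of a tensor product is the pointwise product (chi_5 * chi_5)(C) = chi_5(C) * chi_5(C):
  {1}: (2)*(2), {-1}: (-2)*(-2), {i,-i}: (0)*(0), {j,-j}: (0)*(0), {k,-k}: (0)*(0)
so (chi_5 * chi_5) takes values
  {1} -> 4, {-1} -> 4, {i,-i} -> 0, {j,-j} -> 0, {k,-k} -> 0.
Now take the inner product of this character with each irreducible chi from the table, <chi_5*chi_5, chi> = (1/8) sum_C |C| (chi_5*chi_5)(C) conj(chi(C)):
  <chi_5*chi_5, chi_1> = (1/8)[1*(4)*conj(1) + 1*(4)*conj(1) + 2*(0)*conj(1) + 2*(0)*conj(1) + 2*(0)*conj(1)]
      = (1/8)[(4) + (4) + (0) + (0) + (0)] = 8/8 = 1
  <chi_5*chi_5, chi_2> = (1/8)[1*(4)*conj(1) + 1*(4)*conj(1) + 2*(0)*conj(1) + 2*(0)*conj(-1) + 2*(0)*conj(-1)]
      = (1/8)[(4) + (4) + (0) + (0) + (0)] = 8/8 = 1
  <chi_5*chi_5, chi_3> = (1/8)[1*(4)*conj(1) + 1*(4)*conj(1) + 2*(0)*conj(-1) + 2*(0)*conj(1) + 2*(0)*conj(-1)]
      = (1/8)[(4) + (4) + (0) + (0) + (0)] = 8/8 = 1
  <chi_5*chi_5, chi_4> = (1/8)[1*(4)*conj(1) + 1*(4)*conj(1) + 2*(0)*conj(-1) + 2*(0)*conj(-1) + 2*(0)*conj(1)]
      = (1/8)[(4) + (4) + (0) + (0) + (0)] = 8/8 = 1
  <chi_5*chi_5, chi_5> = (1/8)[1*(4)*conj(2) + 1*(4)*conj(-2) + 2*(0)*conj(0) + 2*(0)*conj(0) + 2*(0)*conj(0)]
      = (1/8)[(8) + (-8) + (0) + (0) + (0)] = 0/8 = 0
Hence the multiplicities are chi_1: 1, chi_2: 1, chi_3: 1, chi_4: 1. Dimension check: dim(chi_5)*dim(chi_5) = 2*2 = 4 and sum (mult * dim) = 1*1 + 1*1 + 1*1 + 1*1 = 4.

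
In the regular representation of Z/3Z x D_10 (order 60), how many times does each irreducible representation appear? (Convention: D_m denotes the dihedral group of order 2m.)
Each irreducible V_i of dimension d_i appears with multiplicity d_i, i.e. rho_reg = (direct sum over all irreducibles V_i) d_i V_i. The irreducible dimensions for Z/3Z x D_10 are 1, 1, 1, 1, 1, 1, 1, 1, 1, 1, 1, 1, 2, 2, 2, 2, 2, 2, 2, 2, 2, 2, 2, 2: 12 irreducibles of dimension 1, each with multiplicity 1; 12 irreducibles of dimension 2, each with multiplicity 2. Total dimension 12*1*1 + 12*2*2 = 60 = |G|.

Argument: General theorem: in the regular representation of a finite group G, each irreducible appears with multiplicity equal to its dimension. Check: dim(rho_reg) = sum d_i^2 = 1 + 1 + 1 + 1 + 1 + 1 + 1 + 1 + 1 + 1 + 1 + 1 + 4 + 4 + 4 + 4 + 4 + 4 + 4 + 4 + 4 + 4 + 4 + 4 = 60 = |G|.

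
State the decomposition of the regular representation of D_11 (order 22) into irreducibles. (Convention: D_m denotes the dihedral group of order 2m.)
Each irreducible V_i of dimension d_i appears with multiplicity d_i, i.e. rho_reg = (direct sum over all irreducibles V_i) d_i V_i. The irreducible dimensions for D_11 are 1, 1, 2, 2, 2, 2, 2: 2 irreducibles of dimension 1, each with multiplicity 1; 5 irreducibles of dimension 2, each with multiplicity 2. Total dimension 2*1*1 + 5*2*2 = 22 = |G|.

General theorem: in the regular representation of a finite group G, each irreducible appears with multiplicity equal to its dimension. Check: dim(rho_reg) = sum d_i^2 = 1 + 1 + 4 + 4 + 4 + 4 + 4 = 22 = |G|.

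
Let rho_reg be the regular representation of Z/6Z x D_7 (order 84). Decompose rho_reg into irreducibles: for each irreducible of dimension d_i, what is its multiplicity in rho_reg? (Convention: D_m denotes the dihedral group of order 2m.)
Each irreducible V_i of dimension d_i appears with multiplicity d_i, i.e. rho_reg = (direct sum over all irreducibles V_i) d_i V_i. The irreducible dimensions for Z/6Z x D_7 are 1, 1, 1, 1, 1, 1, 1, 1, 1, 1, 1, 1, 2, 2, 2, 2, 2, 2, 2, 2, 2, 2, 2, 2, 2, 2, 2, 2, 2, 2: 12 irreducibles of dimension 1, each with multiplicity 1; 18 irreducibles of dimension 2, each with multiplicity 2. Total dimension 12*1*1 + 18*2*2 = 84 = |G|.

Why: General theorem: in the regular representation of a finite group G, each irreducible appears with multiplicity equal to its dimension. Check: dim(rho_reg) = sum d_i^2 = 1 + 1 + 1 + 1 + 1 + 1 + 1 + 1 + 1 + 1 + 1 + 1 + 4 + 4 + 4 + 4 + 4 + 4 + 4 + 4 + 4 + 4 + 4 + 4 + 4 + 4 + 4 + 4 + 4 + 4 = 84 = |G|.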